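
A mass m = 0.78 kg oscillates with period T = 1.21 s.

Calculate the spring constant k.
T = 2π√(m/k) → k = m(2π/T)² = 0.78×(2π/1.21)² = 21.03 N/m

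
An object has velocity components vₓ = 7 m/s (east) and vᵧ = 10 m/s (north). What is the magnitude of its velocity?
|v| = √(vₓ² + vᵧ²) = √(7² + 10²) = √(149) = 12.21 m/s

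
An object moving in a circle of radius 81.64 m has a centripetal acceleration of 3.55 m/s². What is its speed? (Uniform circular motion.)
v = √(a_c × r) = √(3.55 × 81.64) = 17.02 m/s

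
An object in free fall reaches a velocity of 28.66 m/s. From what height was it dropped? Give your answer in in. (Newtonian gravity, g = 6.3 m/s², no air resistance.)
h = v²/(2g) (with unit conversion) = 2567.0 in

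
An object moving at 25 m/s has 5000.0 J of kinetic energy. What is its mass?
KE = ½mv² → m = 2KE/v² = 2×5000.0/25² = 16.0 kg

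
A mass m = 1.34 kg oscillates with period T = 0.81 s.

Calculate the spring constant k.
T = 2π√(m/k) → k = m(2π/T)² = 1.34×(2π/0.81)² = 80.63 N/m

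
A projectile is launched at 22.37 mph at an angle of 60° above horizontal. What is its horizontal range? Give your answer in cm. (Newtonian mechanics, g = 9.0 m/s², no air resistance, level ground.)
R = v₀² sin(2θ) / g (with unit conversion) = 962.3 cm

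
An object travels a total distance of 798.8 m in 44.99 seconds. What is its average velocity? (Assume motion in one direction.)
v_avg = Δd / Δt = 798.8 / 44.99 = 17.76 m/s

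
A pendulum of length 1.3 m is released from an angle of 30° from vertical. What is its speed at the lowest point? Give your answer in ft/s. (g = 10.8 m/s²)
h = L(1 − cosθ) = 1.3×(1 − cos30°) = 0.1742 m
v = √(2gh) = √(2×10.8×0.1742) = 1.94 m/s = 6.363 ft/s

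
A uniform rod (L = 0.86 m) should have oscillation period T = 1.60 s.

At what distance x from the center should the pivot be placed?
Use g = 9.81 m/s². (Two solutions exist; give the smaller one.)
T = 2π√((L²/12 + x²)/(gx)). Let c = T²g/(4π²) = 0.6361.
x² − cx + L²/12 = 0 → x = (c − √(c² − L²/3))/2 = 0.1192 m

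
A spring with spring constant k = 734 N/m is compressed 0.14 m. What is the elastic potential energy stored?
PE = ½kx² = ½×734×0.14² = 7.193 J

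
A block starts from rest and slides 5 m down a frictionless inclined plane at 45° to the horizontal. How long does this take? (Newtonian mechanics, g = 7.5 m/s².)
a = g sin(θ) = 7.5 × sin(45°) = 5.3 m/s²
t = √(2d/a) = √(2 × 5 / 5.3) = 1.37 s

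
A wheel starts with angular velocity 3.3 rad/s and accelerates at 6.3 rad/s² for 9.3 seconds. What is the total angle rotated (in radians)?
θ = ω₀t + ½αt² = 3.3×9.3 + ½×6.3×9.3² = 303.13 rad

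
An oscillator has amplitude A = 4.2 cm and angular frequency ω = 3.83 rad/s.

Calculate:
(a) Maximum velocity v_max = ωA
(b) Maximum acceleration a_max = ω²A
v_max = ωA = 3.83×0.042 = 0.1609 m/s
a_max = ω²A = 3.83²×0.042 = 0.6161 m/s²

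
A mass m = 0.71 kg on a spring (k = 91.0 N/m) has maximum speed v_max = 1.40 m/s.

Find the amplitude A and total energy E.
½mv²_max = ½kA² → A = v_max√(m/k) = 1.4×√(0.71/91.0) = 0.1237 m = 12.37 cm
E = ½mv²_max = ½×0.71×1.4² = 0.6958 J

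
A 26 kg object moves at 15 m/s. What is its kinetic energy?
KE = ½mv² = ½×26×15² = 2925.0 J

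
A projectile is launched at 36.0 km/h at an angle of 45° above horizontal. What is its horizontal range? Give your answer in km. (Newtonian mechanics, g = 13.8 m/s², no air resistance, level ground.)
R = v₀² sin(2θ) / g (with unit conversion) = 0.007246 km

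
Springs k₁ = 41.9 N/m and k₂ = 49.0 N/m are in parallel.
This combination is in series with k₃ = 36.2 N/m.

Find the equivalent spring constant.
k₁₂ = k₁ + k₂ = 90.9 N/m (parallel)
1/k_eq = 1/k₁₂ + 1/k₃ → k_eq = 25.89 N/m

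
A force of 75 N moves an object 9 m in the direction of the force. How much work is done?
W = Fd = 75×9 = 675.0 J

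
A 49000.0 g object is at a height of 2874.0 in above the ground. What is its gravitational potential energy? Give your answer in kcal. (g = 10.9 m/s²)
PE = mgh = 49 kg × 10.9 m/s² × 73 m = 3.899e+04 J = 9.319 kcal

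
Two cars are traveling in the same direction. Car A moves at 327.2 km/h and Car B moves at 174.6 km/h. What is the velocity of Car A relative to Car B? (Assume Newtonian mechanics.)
v_rel = v_A - v_B = 327.2 - 174.6 = 152.6 km/h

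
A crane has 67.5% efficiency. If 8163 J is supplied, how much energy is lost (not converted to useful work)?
W_out = η × W_in = 0.675×8163 = 5510.0 J
W_lost = W_in − W_out = 8163 − 5510.0 = 2653.0 J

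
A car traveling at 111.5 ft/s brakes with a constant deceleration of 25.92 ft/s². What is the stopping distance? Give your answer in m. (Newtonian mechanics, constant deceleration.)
d = v₀² / (2a) (with unit conversion) = 73.1 m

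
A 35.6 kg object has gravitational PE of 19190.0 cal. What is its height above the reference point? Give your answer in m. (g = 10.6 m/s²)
PE = mgh → h = PE/(mg) = 8.029e+04 J / (35.6 kg × 10.6 m/s²) = 212.8 m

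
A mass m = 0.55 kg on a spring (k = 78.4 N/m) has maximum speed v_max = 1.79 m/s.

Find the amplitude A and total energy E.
½mv²_max = ½kA² → A = v_max√(m/k) = 1.79×√(0.55/78.4) = 0.1499 m = 14.99 cm
E = ½mv²_max = ½×0.55×1.79² = 0.8811 J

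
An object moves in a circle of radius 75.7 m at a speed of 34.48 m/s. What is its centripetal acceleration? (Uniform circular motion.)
a_c = v²/r = 34.48²/75.7 = 1188.87/75.7 = 15.71 m/s²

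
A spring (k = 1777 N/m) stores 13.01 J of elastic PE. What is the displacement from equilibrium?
PE = ½kx² → x = √(2PE/k) = √(2×13.01/1777) = 0.121 m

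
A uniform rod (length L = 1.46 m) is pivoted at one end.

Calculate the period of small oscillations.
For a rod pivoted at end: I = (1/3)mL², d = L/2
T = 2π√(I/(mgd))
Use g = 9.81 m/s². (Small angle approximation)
I/m = (1/3)L² = 0.7105 m²; d = L/2 = 0.73 m
T = 2π√(I/(mgd)) = 2π√(0.7105/(9.81×0.73)) = 1.979 s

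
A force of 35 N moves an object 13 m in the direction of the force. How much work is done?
W = Fd = 35×13 = 455.0 J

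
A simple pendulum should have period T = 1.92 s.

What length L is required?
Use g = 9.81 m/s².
T = 2π√(L/g) → L = g(T/2π)² = 9.81×(1.92/2π)² = 0.916 m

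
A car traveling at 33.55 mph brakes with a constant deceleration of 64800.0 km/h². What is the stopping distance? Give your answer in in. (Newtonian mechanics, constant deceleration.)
d = v₀² / (2a) (with unit conversion) = 885.6 in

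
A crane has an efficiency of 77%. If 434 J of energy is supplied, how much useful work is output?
W_out = η × W_in = 0.77 × 434 = 334.18 J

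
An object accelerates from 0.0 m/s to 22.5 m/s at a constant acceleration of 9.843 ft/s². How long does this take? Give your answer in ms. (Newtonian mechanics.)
t = (v - v₀)/a (with unit conversion) = 7500.0 ms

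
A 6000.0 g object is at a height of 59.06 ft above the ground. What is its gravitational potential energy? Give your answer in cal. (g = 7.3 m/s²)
PE = mgh = 6 kg × 7.3 m/s² × 18 m = 788.5 J = 188.4 cal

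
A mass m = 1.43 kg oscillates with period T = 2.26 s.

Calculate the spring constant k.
T = 2π√(m/k) → k = m(2π/T)² = 1.43×(2π/2.26)² = 11.05 N/m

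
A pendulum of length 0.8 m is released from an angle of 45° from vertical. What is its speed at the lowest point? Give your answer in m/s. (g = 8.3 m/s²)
h = L(1 − cosθ) = 0.8×(1 − cos45°) = 0.2343 m
v = √(2gh) = √(2×8.3×0.2343) = 1.972 m/s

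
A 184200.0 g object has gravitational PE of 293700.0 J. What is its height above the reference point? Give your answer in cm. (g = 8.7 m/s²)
PE = mgh → h = PE/(mg) = 2.937e+05 J / (184.2 kg × 8.7 m/s²) = 183.3 m = 18330.0 cm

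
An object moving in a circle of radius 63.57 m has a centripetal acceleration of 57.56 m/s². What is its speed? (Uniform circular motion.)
v = √(a_c × r) = √(57.56 × 63.57) = 60.49 m/s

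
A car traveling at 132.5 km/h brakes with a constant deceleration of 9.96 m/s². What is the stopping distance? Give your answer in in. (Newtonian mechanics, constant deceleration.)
d = v₀² / (2a) (with unit conversion) = 2677.0 in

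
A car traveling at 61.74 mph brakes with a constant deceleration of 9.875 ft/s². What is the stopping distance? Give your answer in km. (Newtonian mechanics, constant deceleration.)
d = v₀² / (2a) (with unit conversion) = 0.1265 km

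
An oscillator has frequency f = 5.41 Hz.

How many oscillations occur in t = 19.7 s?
n = f×t = 5.41×19.7 = 106.6 oscillations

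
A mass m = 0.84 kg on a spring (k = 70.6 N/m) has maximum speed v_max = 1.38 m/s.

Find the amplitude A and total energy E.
½mv²_max = ½kA² → A = v_max√(m/k) = 1.38×√(0.84/70.6) = 0.1505 m = 15.05 cm
E = ½mv²_max = ½×0.84×1.38² = 0.7998 J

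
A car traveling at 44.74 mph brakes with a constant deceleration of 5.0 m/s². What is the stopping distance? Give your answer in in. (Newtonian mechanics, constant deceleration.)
d = v₀² / (2a) (with unit conversion) = 1575.0 in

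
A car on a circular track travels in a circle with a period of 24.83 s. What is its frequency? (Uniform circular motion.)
f = 1/T = 1/24.83 = 0.0403 Hz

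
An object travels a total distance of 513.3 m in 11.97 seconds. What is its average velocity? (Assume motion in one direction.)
v_avg = Δd / Δt = 513.3 / 11.97 = 42.88 m/s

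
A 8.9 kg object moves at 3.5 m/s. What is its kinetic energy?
KE = ½mv² = ½×8.9×3.5² = 54.5125 J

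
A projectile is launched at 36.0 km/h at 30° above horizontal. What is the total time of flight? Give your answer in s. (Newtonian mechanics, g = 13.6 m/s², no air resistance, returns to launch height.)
T = 2v₀sin(θ)/g (with unit conversion) = 0.7353 s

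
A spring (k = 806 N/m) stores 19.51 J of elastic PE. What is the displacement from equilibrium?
PE = ½kx² → x = √(2PE/k) = √(2×19.51/806) = 0.22 m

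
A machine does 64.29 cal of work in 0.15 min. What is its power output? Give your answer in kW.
P = W/t = 269 J / 9 s = 29.89 W = 0.02989 kW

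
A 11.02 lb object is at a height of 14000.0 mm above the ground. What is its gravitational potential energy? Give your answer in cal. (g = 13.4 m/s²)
PE = mgh = 4.999 kg × 13.4 m/s² × 14 m = 937.7 J = 224.1 cal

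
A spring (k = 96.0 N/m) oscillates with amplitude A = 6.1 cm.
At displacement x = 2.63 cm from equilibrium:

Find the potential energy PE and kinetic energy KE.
E_total = ½kA² = ½×96.0×(0.061)² = 0.1786 J
PE = ½kx² = ½×96.0×(0.0263)² = 0.0332 J
KE = E_total − PE = 0.1454 J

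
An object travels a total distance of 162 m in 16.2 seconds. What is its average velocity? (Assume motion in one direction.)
v_avg = Δd / Δt = 162 / 16.2 = 10.0 m/s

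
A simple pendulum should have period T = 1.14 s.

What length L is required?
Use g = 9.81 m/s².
T = 2π√(L/g) → L = g(T/2π)² = 9.81×(1.14/2π)² = 0.3229 m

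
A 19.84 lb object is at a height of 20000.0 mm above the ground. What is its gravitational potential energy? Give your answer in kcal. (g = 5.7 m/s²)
PE = mgh = 8.999 kg × 5.7 m/s² × 20 m = 1026 J = 0.2452 kcal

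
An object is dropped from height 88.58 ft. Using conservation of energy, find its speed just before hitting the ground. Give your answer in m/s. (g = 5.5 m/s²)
mgh = ½mv² → v = √(2gh) = √(2×5.5×27) = 17.23 m/s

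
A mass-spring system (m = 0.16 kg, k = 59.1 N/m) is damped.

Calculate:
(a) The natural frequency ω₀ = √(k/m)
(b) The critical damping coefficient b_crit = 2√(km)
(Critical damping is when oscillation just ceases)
ω₀ = √(k/m) = √(59.1/0.16) = 19.22 rad/s
b_crit = 2√(km) = 2√(59.1×0.16) = 6.15 kg/s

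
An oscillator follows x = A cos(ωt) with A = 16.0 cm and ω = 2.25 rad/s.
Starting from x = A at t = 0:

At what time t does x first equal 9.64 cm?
cos(ωt) = x/A = 9.64/16.0 = 0.6025
ωt = arccos(0.6025) = 0.9242 rad
t = 0.9242/2.25 = 0.4107 s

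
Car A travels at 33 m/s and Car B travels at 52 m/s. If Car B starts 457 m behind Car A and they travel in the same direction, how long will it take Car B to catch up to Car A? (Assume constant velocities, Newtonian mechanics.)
Relative speed: v_rel = 52 - 33 = 19 m/s
Time to catch: t = d₀/v_rel = 457/19 = 24.05 s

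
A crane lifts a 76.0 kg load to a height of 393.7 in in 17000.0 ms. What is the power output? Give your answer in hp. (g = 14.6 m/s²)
W = mgh = 76×14.6×10 = 1.11e+04 J
P = W/t = 1.11e+04/17 = 652.7 W = 0.8753 hp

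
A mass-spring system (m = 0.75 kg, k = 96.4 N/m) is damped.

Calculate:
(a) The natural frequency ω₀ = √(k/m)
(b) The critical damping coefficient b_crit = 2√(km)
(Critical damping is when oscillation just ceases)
ω₀ = √(k/m) = √(96.4/0.75) = 11.34 rad/s
b_crit = 2√(km) = 2√(96.4×0.75) = 17.01 kg/s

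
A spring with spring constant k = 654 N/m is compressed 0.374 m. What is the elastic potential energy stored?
PE = ½kx² = ½×654×0.374² = 45.74 J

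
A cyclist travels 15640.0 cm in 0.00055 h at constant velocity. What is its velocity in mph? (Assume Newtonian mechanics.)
v = d/t (with unit conversion) = 176.7 mph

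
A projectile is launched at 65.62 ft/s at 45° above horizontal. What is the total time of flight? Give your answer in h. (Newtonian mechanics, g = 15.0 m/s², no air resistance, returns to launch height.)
T = 2v₀sin(θ)/g (with unit conversion) = 0.0005238 h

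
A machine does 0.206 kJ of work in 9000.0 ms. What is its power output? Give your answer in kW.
P = W/t = 206 J / 9 s = 22.89 W = 0.02289 kW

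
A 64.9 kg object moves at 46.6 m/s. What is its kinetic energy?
KE = ½mv² = ½×64.9×46.6² = 70467.12 J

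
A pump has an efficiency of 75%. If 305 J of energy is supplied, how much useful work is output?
W_out = η × W_in = 0.75 × 305 = 228.75 J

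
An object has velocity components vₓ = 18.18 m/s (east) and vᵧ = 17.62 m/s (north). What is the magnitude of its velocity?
|v| = √(vₓ² + vᵧ²) = √(18.18² + 17.62²) = √(640.977) = 25.32 m/s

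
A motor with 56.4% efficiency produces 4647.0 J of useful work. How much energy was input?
W_in = W_out/η = 4647.0/0.564 = 8239.4 J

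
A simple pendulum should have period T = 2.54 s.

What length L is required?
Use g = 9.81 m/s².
T = 2π√(L/g) → L = g(T/2π)² = 9.81×(2.54/2π)² = 1.603 m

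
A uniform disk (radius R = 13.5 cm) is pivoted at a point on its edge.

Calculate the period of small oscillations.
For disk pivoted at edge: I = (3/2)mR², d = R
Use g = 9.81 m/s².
I/m = (3/2)R² = 0.02734 m²; d = R = 0.135 m
T = 2π√((3/2)R²/(gR)) = 2π√(3R/(2g)) = 0.9027 s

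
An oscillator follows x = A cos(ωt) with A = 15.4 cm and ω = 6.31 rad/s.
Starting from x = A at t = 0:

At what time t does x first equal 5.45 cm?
cos(ωt) = x/A = 5.45/15.4 = 0.3539
ωt = arccos(0.3539) = 1.209 rad
t = 1.209/6.31 = 0.1916 s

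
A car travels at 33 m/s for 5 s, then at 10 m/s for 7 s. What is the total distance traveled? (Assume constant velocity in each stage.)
d₁ = v₁t₁ = 33 × 5 = 165 m
d₂ = v₂t₂ = 10 × 7 = 70 m
d_total = 165 + 70 = 235 m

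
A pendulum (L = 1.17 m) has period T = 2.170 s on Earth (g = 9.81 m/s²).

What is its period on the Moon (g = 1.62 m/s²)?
T = 2π√(L/g), so T_moon/T_earth = √(g_earth/g_moon)
T_moon = 2π√(1.17/1.62) = 5.34 s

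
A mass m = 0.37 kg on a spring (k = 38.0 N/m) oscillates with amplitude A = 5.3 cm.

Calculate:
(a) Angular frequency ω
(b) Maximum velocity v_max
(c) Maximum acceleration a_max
ω = √(k/m) = √(38.0/0.37) = 10.13 rad/s
v_max = ωA = 10.13×0.053 = 0.5371 m/s
a_max = ω²A = 10.13²×0.053 = 5.443 m/s²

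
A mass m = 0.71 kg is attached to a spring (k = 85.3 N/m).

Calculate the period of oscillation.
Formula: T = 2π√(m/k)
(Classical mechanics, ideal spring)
T = 2π√(m/k) = 2π√(0.71/85.3) = 0.5732 s; f = 1/T = 1.744 Hz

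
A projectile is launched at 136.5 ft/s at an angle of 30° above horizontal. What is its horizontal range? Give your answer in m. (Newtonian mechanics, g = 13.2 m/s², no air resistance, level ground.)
R = v₀² sin(2θ) / g (with unit conversion) = 113.6 m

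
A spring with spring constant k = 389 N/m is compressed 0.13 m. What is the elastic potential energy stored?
PE = ½kx² = ½×389×0.13² = 3.287 J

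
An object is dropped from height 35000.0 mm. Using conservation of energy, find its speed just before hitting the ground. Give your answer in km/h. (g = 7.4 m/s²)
mgh = ½mv² → v = √(2gh) = √(2×7.4×35) = 22.76 m/s = 81.93 km/h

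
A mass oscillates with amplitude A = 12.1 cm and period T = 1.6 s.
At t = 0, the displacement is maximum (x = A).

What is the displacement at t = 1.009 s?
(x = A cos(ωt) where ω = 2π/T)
ω = 2π/T = 2π/1.6 = 3.927 rad/s
x = A cos(ωt) = 12.1×cos(3.927×1.009) = -8.248 cm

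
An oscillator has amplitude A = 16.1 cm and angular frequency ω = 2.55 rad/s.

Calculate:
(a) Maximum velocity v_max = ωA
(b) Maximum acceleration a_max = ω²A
v_max = ωA = 2.55×0.161 = 0.4105 m/s
a_max = ω²A = 2.55²×0.161 = 1.047 m/s²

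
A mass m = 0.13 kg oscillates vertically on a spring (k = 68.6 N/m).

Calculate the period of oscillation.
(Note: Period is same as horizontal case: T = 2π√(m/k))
T = 2π√(m/k) = 2π√(0.13/68.6) = 0.2735 s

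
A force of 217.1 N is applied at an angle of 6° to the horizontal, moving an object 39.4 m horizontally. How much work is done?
W = Fd cosθ = 217.1×39.4×cos(6°) = 8506.9 J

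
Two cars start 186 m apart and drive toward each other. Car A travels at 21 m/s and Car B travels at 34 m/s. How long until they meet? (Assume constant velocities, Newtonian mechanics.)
Combined speed: v_combined = 21 + 34 = 55 m/s
Time to meet: t = d/55 = 186/55 = 3.38 s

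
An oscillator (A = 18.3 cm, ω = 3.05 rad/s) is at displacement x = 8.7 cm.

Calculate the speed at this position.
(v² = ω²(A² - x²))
v = ω√(A² − x²) = 3.05×√(0.183² − 0.087²) = 0.491 m/s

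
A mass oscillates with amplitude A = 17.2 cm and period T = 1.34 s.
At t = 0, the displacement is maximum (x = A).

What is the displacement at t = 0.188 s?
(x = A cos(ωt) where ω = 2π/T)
ω = 2π/T = 2π/1.34 = 4.689 rad/s
x = A cos(ωt) = 17.2×cos(4.689×0.188) = 10.94 cm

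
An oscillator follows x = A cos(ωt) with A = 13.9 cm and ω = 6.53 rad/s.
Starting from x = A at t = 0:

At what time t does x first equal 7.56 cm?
cos(ωt) = x/A = 7.56/13.9 = 0.5439
ωt = arccos(0.5439) = 0.9957 rad
t = 0.9957/6.53 = 0.1525 s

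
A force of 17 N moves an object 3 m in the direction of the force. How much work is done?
W = Fd = 17×3 = 51.0 J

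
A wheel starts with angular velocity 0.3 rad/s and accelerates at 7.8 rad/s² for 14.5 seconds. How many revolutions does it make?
θ = ω₀t + ½αt² = 0.3×14.5 + ½×7.8×14.5² = 824.33 rad
Revolutions = θ/(2π) = 824.33/(2π) = 131.2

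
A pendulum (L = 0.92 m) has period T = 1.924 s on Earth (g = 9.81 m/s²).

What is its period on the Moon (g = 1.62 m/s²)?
T = 2π√(L/g), so T_moon/T_earth = √(g_earth/g_moon)
T_moon = 2π√(0.92/1.62) = 4.735 s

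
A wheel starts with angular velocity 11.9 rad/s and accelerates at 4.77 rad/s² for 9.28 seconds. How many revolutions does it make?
θ = ω₀t + ½αt² = 11.9×9.28 + ½×4.77×9.28² = 315.82 rad
Revolutions = θ/(2π) = 315.82/(2π) = 50.27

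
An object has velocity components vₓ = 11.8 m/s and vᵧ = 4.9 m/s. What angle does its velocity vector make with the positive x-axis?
θ = arctan(vᵧ/vₓ) = arctan(4.9/11.8) = 22.55°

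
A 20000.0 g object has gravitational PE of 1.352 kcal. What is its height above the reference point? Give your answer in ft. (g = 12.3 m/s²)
PE = mgh → h = PE/(mg) = 5657 J / (20 kg × 12.3 m/s²) = 22.99 m = 75.44 ft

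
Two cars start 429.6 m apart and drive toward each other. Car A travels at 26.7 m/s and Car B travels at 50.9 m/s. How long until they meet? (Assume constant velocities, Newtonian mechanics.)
Combined speed: v_combined = 26.7 + 50.9 = 77.6 m/s
Time to meet: t = d/77.6 = 429.6/77.6 = 5.54 s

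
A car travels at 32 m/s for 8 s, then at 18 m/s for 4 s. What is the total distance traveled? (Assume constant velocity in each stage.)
d₁ = v₁t₁ = 32 × 8 = 256 m
d₂ = v₂t₂ = 18 × 4 = 72 m
d_total = 256 + 72 = 328 m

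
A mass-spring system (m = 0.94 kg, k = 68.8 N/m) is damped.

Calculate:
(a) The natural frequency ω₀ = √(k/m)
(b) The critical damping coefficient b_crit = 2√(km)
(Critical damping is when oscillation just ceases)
ω₀ = √(k/m) = √(68.8/0.94) = 8.555 rad/s
b_crit = 2√(km) = 2√(68.8×0.94) = 16.08 kg/s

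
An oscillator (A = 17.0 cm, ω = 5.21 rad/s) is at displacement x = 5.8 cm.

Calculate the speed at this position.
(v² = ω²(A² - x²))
v = ω√(A² − x²) = 5.21×√(0.17² − 0.058²) = 0.8326 m/s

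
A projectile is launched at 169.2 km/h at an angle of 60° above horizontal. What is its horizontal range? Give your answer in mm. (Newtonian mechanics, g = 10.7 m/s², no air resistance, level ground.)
R = v₀² sin(2θ) / g (with unit conversion) = 178800.0 mm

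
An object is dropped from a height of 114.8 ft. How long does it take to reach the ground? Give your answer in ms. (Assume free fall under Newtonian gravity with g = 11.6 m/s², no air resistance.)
t = √(2h/g) (with unit conversion) = 2456.0 ms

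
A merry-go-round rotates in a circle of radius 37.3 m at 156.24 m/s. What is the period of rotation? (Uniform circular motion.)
T = 2πr/v = 2π×37.3/156.24 = 1.5 s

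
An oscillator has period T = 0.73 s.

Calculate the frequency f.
f = 1/T = 1/0.73 = 1.37 Hz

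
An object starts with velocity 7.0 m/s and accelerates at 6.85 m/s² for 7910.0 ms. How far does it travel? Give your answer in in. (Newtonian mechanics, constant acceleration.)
d = v₀t + ½at² (with unit conversion) = 10620.0 in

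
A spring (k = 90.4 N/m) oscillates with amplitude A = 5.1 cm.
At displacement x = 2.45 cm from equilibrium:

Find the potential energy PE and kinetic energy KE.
E_total = ½kA² = ½×90.4×(0.051)² = 0.1176 J
PE = ½kx² = ½×90.4×(0.0245)² = 0.02713 J
KE = E_total − PE = 0.09043 J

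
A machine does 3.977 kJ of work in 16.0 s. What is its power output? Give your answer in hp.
P = W/t = 3977 J / 16 s = 248.6 W = 0.3333 hp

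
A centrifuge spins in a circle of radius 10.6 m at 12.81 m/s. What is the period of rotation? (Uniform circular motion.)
T = 2πr/v = 2π×10.6/12.81 = 5.2 s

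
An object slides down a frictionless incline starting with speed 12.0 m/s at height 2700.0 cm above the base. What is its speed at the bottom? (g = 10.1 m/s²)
½mv₀² + mgh = ½mv² → v = √(v₀² + 2gh) = √(12² + 2×10.1×27) = 26.26 m/s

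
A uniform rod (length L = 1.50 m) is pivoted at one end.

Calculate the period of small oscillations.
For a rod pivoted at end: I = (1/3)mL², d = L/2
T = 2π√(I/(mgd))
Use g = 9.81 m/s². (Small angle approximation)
I/m = (1/3)L² = 0.75 m²; d = L/2 = 0.75 m
T = 2π√(I/(mgd)) = 2π√(0.75/(9.81×0.75)) = 2.006 s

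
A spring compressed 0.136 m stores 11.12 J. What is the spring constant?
PE = ½kx² → k = 2PE/x² = 2×11.12/0.136² = 1202.0 N/m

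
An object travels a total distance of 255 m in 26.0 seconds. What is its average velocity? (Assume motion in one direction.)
v_avg = Δd / Δt = 255 / 26.0 = 9.81 m/s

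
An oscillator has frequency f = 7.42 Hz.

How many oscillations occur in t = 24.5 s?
n = f×t = 7.42×24.5 = 181.8 oscillations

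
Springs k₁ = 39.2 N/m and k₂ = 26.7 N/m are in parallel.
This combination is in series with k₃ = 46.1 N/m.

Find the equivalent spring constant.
k₁₂ = k₁ + k₂ = 65.9 N/m (parallel)
1/k_eq = 1/k₁₂ + 1/k₃ → k_eq = 27.12 N/m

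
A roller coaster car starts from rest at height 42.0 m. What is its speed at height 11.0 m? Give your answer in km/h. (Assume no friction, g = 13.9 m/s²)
mgh₁ = ½mv₂² + mgh₂ → v₂ = √(2g(h₁−h₂)) = √(2×13.9×(42−11)) = 29.36 m/s = 105.7 km/h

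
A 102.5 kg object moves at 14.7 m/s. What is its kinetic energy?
KE = ½mv² = ½×102.5×14.7² = 11074.61 J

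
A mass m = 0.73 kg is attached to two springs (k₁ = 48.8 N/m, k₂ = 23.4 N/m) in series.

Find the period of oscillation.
k_eq = k₁k₂/(k₁+k₂) = 15.82 N/m
T = 2π√(m/k_eq) = 2π√(0.73/15.82) = 1.35 s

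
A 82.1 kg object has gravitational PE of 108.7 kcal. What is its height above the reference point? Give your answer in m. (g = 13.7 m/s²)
PE = mgh → h = PE/(mg) = 4.548e+05 J / (82.1 kg × 13.7 m/s²) = 404.4 m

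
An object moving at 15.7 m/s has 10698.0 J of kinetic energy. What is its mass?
KE = ½mv² → m = 2KE/v² = 2×10698.0/15.7² = 86.8 kg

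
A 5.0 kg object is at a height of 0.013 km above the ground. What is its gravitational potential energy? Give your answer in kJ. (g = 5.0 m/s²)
PE = mgh = 5 kg × 5.0 m/s² × 13 m = 325 J = 0.325 kJ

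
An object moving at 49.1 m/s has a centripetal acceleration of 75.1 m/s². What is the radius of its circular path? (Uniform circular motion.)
r = v²/a_c = 49.1²/75.1 = 32.1 m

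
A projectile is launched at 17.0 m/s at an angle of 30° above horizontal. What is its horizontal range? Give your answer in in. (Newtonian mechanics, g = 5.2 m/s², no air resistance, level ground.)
R = v₀² sin(2θ) / g (with unit conversion) = 1895.0 in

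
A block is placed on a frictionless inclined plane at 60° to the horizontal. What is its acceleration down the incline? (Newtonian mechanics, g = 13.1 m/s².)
a = g sin(θ) = 13.1 × sin(60°) = 13.1 × 0.866 = 11.34 m/s²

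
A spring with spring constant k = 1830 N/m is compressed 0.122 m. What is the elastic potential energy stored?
PE = ½kx² = ½×1830×0.122² = 13.62 J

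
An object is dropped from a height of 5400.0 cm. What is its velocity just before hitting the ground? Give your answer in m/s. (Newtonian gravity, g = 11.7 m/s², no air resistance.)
v = √(2gh) (with unit conversion) = 35.55 m/s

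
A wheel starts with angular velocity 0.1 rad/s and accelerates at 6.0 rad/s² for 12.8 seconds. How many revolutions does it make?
θ = ω₀t + ½αt² = 0.1×12.8 + ½×6.0×12.8² = 492.8 rad
Revolutions = θ/(2π) = 492.8/(2π) = 78.43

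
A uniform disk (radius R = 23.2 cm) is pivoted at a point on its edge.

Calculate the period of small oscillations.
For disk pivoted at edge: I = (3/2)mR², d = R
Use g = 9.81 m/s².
I/m = (3/2)R² = 0.08074 m²; d = R = 0.232 m
T = 2π√((3/2)R²/(gR)) = 2π√(3R/(2g)) = 1.183 s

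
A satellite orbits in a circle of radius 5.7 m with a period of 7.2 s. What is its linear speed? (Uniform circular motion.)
v = 2πr/T = 2π×5.7/7.2 = 4.97 m/s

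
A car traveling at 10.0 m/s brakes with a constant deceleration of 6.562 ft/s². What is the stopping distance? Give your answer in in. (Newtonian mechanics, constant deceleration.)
d = v₀² / (2a) (with unit conversion) = 984.2 in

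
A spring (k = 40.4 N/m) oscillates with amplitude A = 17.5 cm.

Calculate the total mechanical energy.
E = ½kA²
E = ½kA² = ½×40.4×(0.175)² = 0.6186 J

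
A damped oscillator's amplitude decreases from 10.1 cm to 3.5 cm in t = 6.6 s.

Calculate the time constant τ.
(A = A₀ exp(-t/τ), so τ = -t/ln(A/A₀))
A/A₀ = 3.5/10.1 = 0.3465; ln(A/A₀) = -1.06
τ = −t/ln(A/A₀) = −6.6/-1.06 = 6.228 s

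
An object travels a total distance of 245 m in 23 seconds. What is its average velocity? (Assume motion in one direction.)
v_avg = Δd / Δt = 245 / 23 = 10.65 m/s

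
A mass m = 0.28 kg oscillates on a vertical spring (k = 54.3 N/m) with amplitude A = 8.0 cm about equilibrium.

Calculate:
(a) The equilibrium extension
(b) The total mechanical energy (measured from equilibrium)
x_eq = mg/k = 0.28×9.81/54.3 = 0.05059 m = 5.059 cm
E = ½kA² = ½×54.3×(0.08)² = 0.1738 J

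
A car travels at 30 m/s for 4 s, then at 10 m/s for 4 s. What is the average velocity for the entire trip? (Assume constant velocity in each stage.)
d₁ = v₁t₁ = 30 × 4 = 120 m
d₂ = v₂t₂ = 10 × 4 = 40 m
d_total = 160 m, t_total = 8 s
v_avg = d_total/t_total = 160/8 = 20.0 m/s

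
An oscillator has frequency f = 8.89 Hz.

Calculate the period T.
T = 1/f = 1/8.89 = 0.1125 s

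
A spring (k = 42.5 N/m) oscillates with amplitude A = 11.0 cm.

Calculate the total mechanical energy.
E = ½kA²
E = ½kA² = ½×42.5×(0.11)² = 0.2571 J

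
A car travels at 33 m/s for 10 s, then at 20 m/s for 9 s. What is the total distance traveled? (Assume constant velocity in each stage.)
d₁ = v₁t₁ = 33 × 10 = 330 m
d₂ = v₂t₂ = 20 × 9 = 180 m
d_total = 330 + 180 = 510 m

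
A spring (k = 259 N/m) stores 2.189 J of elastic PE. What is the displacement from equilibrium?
PE = ½kx² → x = √(2PE/k) = √(2×2.189/259) = 0.13 m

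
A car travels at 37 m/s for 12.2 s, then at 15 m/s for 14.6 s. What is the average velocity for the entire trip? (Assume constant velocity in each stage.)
d₁ = v₁t₁ = 37 × 12.2 = 451.4 m
d₂ = v₂t₂ = 15 × 14.6 = 219 m
d_total = 670.4 m, t_total = 26.8 s
v_avg = d_total/t_total = 670.4/26.8 = 25.01 m/s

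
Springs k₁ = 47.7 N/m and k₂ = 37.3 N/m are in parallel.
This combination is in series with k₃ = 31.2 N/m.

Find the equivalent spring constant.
k₁₂ = k₁ + k₂ = 85 N/m (parallel)
1/k_eq = 1/k₁₂ + 1/k₃ → k_eq = 22.82 N/m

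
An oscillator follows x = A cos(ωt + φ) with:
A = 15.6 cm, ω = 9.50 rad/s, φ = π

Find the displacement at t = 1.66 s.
x = A cos(ωt + φ) = 15.6×cos(9.5×1.66 + π) = 15.57 cm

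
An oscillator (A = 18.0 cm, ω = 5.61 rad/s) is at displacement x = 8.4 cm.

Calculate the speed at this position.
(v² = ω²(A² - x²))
v = ω√(A² − x²) = 5.61×√(0.18² − 0.084²) = 0.8931 m/s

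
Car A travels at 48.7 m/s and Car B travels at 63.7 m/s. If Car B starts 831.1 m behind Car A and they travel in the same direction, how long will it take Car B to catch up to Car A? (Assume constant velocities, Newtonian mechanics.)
Relative speed: v_rel = 63.7 - 48.7 = 15 m/s
Time to catch: t = d₀/v_rel = 831.1/15 = 55.41 s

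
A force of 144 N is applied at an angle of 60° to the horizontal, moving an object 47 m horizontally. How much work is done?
W = Fd cosθ = 144×47×cos(60°) = 3384.0 J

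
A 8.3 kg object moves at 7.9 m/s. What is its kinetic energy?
KE = ½mv² = ½×8.3×7.9² = 259.0015 J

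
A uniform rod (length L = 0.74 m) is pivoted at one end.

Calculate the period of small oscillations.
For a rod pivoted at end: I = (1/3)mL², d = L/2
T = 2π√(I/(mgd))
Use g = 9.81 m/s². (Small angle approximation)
I/m = (1/3)L² = 0.1825 m²; d = L/2 = 0.37 m
T = 2π√(I/(mgd)) = 2π√(0.1825/(9.81×0.37)) = 1.409 s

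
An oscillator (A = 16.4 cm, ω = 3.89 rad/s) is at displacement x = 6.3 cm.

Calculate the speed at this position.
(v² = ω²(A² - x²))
v = ω√(A² − x²) = 3.89×√(0.164² − 0.063²) = 0.589 m/s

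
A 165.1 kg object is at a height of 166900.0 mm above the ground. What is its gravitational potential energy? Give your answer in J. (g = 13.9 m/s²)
PE = mgh = 165.1 kg × 13.9 m/s² × 166.9 m = 3.83e+05 J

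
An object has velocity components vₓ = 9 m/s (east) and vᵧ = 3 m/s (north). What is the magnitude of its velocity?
|v| = √(vₓ² + vᵧ²) = √(9² + 3²) = √(90) = 9.49 m/s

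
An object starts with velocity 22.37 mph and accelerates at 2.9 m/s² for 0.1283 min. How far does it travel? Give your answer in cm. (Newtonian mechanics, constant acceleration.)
d = v₀t + ½at² (with unit conversion) = 16290.0 cm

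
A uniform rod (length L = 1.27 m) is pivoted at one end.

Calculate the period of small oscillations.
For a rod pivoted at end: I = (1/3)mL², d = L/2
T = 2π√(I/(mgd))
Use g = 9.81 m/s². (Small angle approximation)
I/m = (1/3)L² = 0.5376 m²; d = L/2 = 0.635 m
T = 2π√(I/(mgd)) = 2π√(0.5376/(9.81×0.635)) = 1.846 s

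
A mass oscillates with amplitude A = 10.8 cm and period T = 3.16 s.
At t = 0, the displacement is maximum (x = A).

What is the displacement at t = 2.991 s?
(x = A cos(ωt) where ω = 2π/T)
ω = 2π/T = 2π/3.16 = 1.988 rad/s
x = A cos(ωt) = 10.8×cos(1.988×2.991) = 10.2 cm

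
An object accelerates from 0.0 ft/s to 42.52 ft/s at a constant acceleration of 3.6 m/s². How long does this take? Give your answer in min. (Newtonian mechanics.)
t = (v - v₀)/a (with unit conversion) = 0.06 min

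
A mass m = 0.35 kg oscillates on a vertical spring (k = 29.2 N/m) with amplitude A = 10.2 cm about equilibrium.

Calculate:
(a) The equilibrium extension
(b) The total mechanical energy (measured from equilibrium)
x_eq = mg/k = 0.35×9.81/29.2 = 0.1176 m = 11.76 cm
E = ½kA² = ½×29.2×(0.102)² = 0.1519 J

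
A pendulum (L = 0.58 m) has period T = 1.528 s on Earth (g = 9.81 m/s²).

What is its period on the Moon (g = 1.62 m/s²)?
T = 2π√(L/g), so T_moon/T_earth = √(g_earth/g_moon)
T_moon = 2π√(0.58/1.62) = 3.76 s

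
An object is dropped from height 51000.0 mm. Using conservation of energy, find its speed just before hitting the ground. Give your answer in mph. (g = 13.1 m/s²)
mgh = ½mv² → v = √(2gh) = √(2×13.1×51) = 36.55 m/s = 81.77 mph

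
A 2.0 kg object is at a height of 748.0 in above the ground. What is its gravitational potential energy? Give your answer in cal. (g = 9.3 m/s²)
PE = mgh = 2 kg × 9.3 m/s² × 19 m = 353.4 J = 84.46 cal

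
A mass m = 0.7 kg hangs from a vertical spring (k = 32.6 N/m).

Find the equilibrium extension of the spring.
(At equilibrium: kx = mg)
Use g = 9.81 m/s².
x_eq = mg/k = 0.7×9.81/32.6 = 0.2106 m = 21.06 cm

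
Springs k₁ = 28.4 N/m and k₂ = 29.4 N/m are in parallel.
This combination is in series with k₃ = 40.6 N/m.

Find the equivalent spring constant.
k₁₂ = k₁ + k₂ = 57.8 N/m (parallel)
1/k_eq = 1/k₁₂ + 1/k₃ → k_eq = 23.85 N/m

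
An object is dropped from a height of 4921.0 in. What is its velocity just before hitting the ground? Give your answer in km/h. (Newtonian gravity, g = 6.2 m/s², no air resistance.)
v = √(2gh) (with unit conversion) = 141.7 km/h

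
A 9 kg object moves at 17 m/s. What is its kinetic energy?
KE = ½mv² = ½×9×17² = 1300.5 J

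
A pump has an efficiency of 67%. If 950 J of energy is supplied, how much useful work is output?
W_out = η × W_in = 0.67 × 950 = 636.5 J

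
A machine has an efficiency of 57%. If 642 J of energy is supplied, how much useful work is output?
W_out = η × W_in = 0.57 × 642 = 365.94 J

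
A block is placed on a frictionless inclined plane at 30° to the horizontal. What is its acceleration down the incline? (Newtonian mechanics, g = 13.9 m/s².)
a = g sin(θ) = 13.9 × sin(30°) = 13.9 × 0.5 = 6.95 m/s²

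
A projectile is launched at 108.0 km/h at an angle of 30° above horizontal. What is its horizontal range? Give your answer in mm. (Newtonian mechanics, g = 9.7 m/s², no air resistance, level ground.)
R = v₀² sin(2θ) / g (with unit conversion) = 80350.0 mm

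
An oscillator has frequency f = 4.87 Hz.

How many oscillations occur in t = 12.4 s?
n = f×t = 4.87×12.4 = 60.39 oscillations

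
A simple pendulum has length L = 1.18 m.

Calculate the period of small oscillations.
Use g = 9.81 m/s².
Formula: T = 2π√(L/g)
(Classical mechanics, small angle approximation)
T = 2π√(L/g) = 2π√(1.18/9.81) = 2.179 s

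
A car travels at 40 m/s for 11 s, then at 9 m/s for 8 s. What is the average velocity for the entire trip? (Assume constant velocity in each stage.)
d₁ = v₁t₁ = 40 × 11 = 440 m
d₂ = v₂t₂ = 9 × 8 = 72 m
d_total = 512 m, t_total = 19 s
v_avg = d_total/t_total = 512/19 = 26.95 m/s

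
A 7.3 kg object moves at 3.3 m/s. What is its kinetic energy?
KE = ½mv² = ½×7.3×3.3² = 39.7485 J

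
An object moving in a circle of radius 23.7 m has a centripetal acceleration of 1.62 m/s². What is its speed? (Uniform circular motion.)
v = √(a_c × r) = √(1.62 × 23.7) = 6.2 m/s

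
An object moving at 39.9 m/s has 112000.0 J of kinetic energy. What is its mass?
KE = ½mv² → m = 2KE/v² = 2×112000.0/39.9² = 140.7 kg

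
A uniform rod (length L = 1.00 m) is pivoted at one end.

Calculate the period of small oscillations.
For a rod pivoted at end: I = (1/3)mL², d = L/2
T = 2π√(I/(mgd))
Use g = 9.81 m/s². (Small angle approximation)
I/m = (1/3)L² = 0.3333 m²; d = L/2 = 0.5 m
T = 2π√(I/(mgd)) = 2π√(0.3333/(9.81×0.5)) = 1.638 s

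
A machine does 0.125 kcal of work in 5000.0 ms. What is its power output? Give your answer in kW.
P = W/t = 523 J / 5 s = 104.6 W = 0.1046 kW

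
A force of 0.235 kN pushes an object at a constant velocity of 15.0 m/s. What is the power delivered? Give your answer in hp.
P = Fv = 235 N × 15 m/s = 3525 W = 4.727 hp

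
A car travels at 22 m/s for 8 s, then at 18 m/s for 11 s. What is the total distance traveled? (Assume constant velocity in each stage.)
d₁ = v₁t₁ = 22 × 8 = 176 m
d₂ = v₂t₂ = 18 × 11 = 198 m
d_total = 176 + 198 = 374 m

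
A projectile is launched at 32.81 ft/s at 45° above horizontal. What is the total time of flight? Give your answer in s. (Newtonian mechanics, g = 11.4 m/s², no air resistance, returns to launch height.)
T = 2v₀sin(θ)/g (with unit conversion) = 1.241 s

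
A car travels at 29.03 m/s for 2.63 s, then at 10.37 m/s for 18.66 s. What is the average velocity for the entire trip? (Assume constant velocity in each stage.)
d₁ = v₁t₁ = 29.03 × 2.63 = 76.3489 m
d₂ = v₂t₂ = 10.37 × 18.66 = 193.504 m
d_total = 269.85 m, t_total = 21.29 s
v_avg = d_total/t_total = 269.85/21.29 = 12.68 m/s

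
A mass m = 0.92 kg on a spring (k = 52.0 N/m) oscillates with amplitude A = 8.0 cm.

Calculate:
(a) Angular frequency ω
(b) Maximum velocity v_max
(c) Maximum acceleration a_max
ω = √(k/m) = √(52.0/0.92) = 7.518 rad/s
v_max = ωA = 7.518×0.08 = 0.6014 m/s
a_max = ω²A = 7.518²×0.08 = 4.522 m/s²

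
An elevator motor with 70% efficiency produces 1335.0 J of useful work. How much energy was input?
W_in = W_out/η = 1335.0/0.7 = 1907.1 J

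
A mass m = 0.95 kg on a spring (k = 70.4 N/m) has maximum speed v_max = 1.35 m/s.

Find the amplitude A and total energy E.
½mv²_max = ½kA² → A = v_max√(m/k) = 1.35×√(0.95/70.4) = 0.1568 m = 15.68 cm
E = ½mv²_max = ½×0.95×1.35² = 0.8657 J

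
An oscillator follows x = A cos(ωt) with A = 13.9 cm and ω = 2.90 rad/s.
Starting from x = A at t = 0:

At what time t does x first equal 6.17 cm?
cos(ωt) = x/A = 6.17/13.9 = 0.4439
ωt = arccos(0.4439) = 1.111 rad
t = 1.111/2.9 = 0.3831 s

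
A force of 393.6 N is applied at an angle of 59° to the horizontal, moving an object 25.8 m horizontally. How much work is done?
W = Fd cosθ = 393.6×25.8×cos(59°) = 5230.1 J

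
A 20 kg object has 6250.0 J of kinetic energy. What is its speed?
KE = ½mv² → v = √(2KE/m) = √(2×6250.0/20) = 25.0 m/s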